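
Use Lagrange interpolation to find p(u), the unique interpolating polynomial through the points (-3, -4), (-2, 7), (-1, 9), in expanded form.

L_0(u) = (u + 2)(u + 1) / [2] = (1/2)u^2 + (3/2)u + 1
L_1(u) = (u + 3)(u + 1) / [-1] = -u^2 - 4u - 3
L_2(u) = (u + 3)(u + 2) / [2] = (1/2)u^2 + (5/2)u + 3
p(u) = (-4)·L_0 + 7·L_1 + 9·L_2
  (-4)·L_0(u) = -2u^2 - 6u - 4
  7·L_1(u) = -7u^2 - 28u - 21
  9·L_2(u) = (9/2)u^2 + (45/2)u + 27
Adding term by term: -(9/2)u^2 - (23/2)u + 2

p(u) = -(9/2)u^2 - (23/2)u + 2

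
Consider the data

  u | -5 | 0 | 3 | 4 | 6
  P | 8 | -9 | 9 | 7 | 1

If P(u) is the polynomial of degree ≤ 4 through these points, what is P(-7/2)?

Using Newton's divided-difference form:
P[-5,0] = (-9 - 8) / (0 - (-5)) = -17/5
P[0,3] = (9 - (-9)) / (3 - 0) = 6
P[3,4] = (7 - 9) / (4 - 3) = -2
P[4,6] = (1 - 7) / (6 - 4) = -3
P[-5,0,3] = (6 - (-17/5)) / (3 - (-5)) = 47/40
P[0,3,4] = (-2 - 6) / (4 - 0) = -2
P[3,4,6] = (-3 - (-2)) / (6 - 3) = -1/3
P[-5,0,3,4] = (-2 - 47/40) / (4 - (-5)) = -127/360
P[0,3,4,6] = (-1/3 - (-2)) / (6 - 0) = 5/18
P[-5,0,3,4,6] = (5/18 - (-127/360)) / (6 - (-5)) = 227/3960
P(-7/2) = 8 + (-17/5)·(3/2) + (47/40)·(3/2)·(-7/2) + (-127/360)·(3/2)·(-7/2)·(-13/2) + (227/3960)·(3/2)·(-7/2)·(-13/2)·(-15/2) = -126629/4224

-126629/4224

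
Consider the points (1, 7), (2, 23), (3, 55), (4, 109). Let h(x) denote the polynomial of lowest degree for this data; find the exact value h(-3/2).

Evaluate each Lagrange basis at x = -3/2:
L_0(-3/2) = (-7/2)·(-9/2)·(-11/2)/[(-1)·(-2)·(-3)] = 231/16
L_1(-3/2) = (-5/2)·(-9/2)·(-11/2)/[(1)·(-1)·(-2)] = -495/16
L_2(-3/2) = (-5/2)·(-7/2)·(-11/2)/[(2)·(1)·(-1)] = 385/16
L_3(-3/2) = (-5/2)·(-7/2)·(-9/2)/[(3)·(2)·(1)] = -105/16
Sum: 7·(231/16) + 23·(-495/16) + 55·(385/16) + 109·(-105/16) = -19/8

-19/8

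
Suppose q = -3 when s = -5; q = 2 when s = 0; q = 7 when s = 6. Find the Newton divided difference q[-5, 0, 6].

q[-5,0] = (2 - (-3)) / (0 - (-5)) = 1
q[0,6] = (7 - 2) / (6 - 0) = 5/6
q[-5,0,6] = (5/6 - 1) / (6 - (-5)) = -1/66

-1/66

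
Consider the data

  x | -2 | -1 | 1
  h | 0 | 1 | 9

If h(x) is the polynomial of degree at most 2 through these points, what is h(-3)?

L_0(-3) = (-2)·(-4)/[(-1)·(-3)] = 8/3
L_1(-3) = (-1)·(-4)/[(1)·(-2)] = -2
L_2(-3) = (-1)·(-2)/[(3)·(2)] = 1/3
Sum: 0 + 1·(-2) + 9·(1/3) = 1

1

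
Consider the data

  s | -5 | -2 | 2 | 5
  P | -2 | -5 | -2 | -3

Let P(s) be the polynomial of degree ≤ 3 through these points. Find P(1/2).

L_0(1/2) = (5/2)·(-3/2)·(-9/2)/[(-3)·(-7)·(-10)] = -9/112
L_1(1/2) = (11/2)·(-3/2)·(-9/2)/[(3)·(-4)·(-7)] = 99/224
L_2(1/2) = (11/2)·(5/2)·(-9/2)/[(7)·(4)·(-3)] = 165/224
L_3(1/2) = (11/2)·(5/2)·(-3/2)/[(10)·(7)·(3)] = -11/112
Sum: (-2)·(-9/112) + (-5)·(99/224) + (-2)·(165/224) + (-3)·(-11/112) = -723/224

-723/224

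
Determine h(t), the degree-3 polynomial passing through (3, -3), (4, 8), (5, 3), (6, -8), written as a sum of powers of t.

Build the Lagrange basis polynomials:
L_0(t) = (t - 4)(t - 5)(t - 6) / [-6] = -(1/6)t^3 + (5/2)t^2 - (37/3)t + 20
L_1(t) = (t - 3)(t - 5)(t - 6) / [2] = (1/2)t^3 - 7t^2 + (63/2)t - 45
L_2(t) = (t - 3)(t - 4)(t - 6) / [-2] = -(1/2)t^3 + (13/2)t^2 - 27t + 36
L_3(t) = (t - 3)(t - 4)(t - 5) / [6] = (1/6)t^3 - 2t^2 + (47/6)t - 10
h(t) = (-3)·L_0 + 8·L_1 + 3·L_2 + (-8)·L_3
  (-3)·L_0(t) = (1/2)t^3 - (15/2)t^2 + 37t - 60
  8·L_1(t) = 4t^3 - 56t^2 + 252t - 360
  3·L_2(t) = -(3/2)t^3 + (39/2)t^2 - 81t + 108
  (-8)·L_3(t) = -(4/3)t^3 + 16t^2 - (188/3)t + 80
Adding term by term: (5/3)t^3 - 28t^2 + (436/3)t - 232

h(t) = (5/3)t^3 - 28t^2 + (436/3)t - 232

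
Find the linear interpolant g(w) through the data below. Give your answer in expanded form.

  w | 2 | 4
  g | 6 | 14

g(w) = 4w - 2

Build the Lagrange basis polynomials:
L_0(w) = (w - 4) / [-2] = -(1/2)w + 2
L_1(w) = (w - 2) / [2] = (1/2)w - 1
g(w) = 6·L_0 + 14·L_1
  6·L_0(w) = -3w + 12
  14·L_1(w) = 7w - 14
Adding term by term: 4w - 2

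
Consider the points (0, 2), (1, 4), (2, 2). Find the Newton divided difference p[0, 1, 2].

p[0,1] = (4 - 2) / (1 - 0) = 2
p[1,2] = (2 - 4) / (2 - 1) = -2
p[0,1,2] = (-2 - 2) / (2 - 0) = -2

-2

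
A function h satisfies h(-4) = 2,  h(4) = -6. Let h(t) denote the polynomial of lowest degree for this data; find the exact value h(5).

-7

L_0(5) = (1)/[(-8)] = -1/8
L_1(5) = (9)/[(8)] = 9/8
Sum: 2·(-1/8) + (-6)·(9/8) = -7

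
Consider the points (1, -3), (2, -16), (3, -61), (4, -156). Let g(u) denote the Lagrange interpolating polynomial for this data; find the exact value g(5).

-319

L_0(5) = (3)·(2)·(1)/[(-1)·(-2)·(-3)] = -1
L_1(5) = (4)·(2)·(1)/[(1)·(-1)·(-2)] = 4
L_2(5) = (4)·(3)·(1)/[(2)·(1)·(-1)] = -6
L_3(5) = (4)·(3)·(2)/[(3)·(2)·(1)] = 4
Sum: (-3)·(-1) + (-16)·(4) + (-61)·(-6) + (-156)·(4) = -319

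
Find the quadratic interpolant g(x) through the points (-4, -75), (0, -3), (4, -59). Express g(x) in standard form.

L_0(x) = x(x - 4) / [32] = (1/32)x^2 - (1/8)x
L_1(x) = (x + 4)(x - 4) / [-16] = -(1/16)x^2 + 1
L_2(x) = (x + 4)x / [32] = (1/32)x^2 + (1/8)x
g(x) = (-75)·L_0 + (-3)·L_1 + (-59)·L_2
  (-75)·L_0(x) = -(75/32)x^2 + (75/8)x
  (-3)·L_1(x) = (3/16)x^2 - 3
  (-59)·L_2(x) = -(59/32)x^2 - (59/8)x
Adding term by term: -4x^2 + 2x - 3

g(x) = -4x^2 + 2x - 3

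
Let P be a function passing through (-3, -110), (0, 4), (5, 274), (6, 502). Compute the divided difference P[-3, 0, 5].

2

P[-3,0] = (4 - (-110)) / (0 - (-3)) = 38
P[0,5] = (274 - 4) / (5 - 0) = 54
P[-3,0,5] = (54 - 38) / (5 - (-3)) = 2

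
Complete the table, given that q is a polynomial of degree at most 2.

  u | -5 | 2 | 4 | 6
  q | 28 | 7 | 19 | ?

The 3 known values determine q uniquely (degree ≤ 2).
L_0(6) = (4)·(2)/[(-7)·(-9)] = 8/63
L_1(6) = (11)·(2)/[(7)·(-2)] = -11/7
L_2(6) = (11)·(4)/[(9)·(2)] = 22/9
Sum: 28·(8/63) + 7·(-11/7) + 19·(22/9) = 39

39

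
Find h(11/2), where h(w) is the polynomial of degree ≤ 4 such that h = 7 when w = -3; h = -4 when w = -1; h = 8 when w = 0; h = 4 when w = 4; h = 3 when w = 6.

-62999/20160

Using Newton's divided-difference form:
h[-3,-1] = (-4 - 7) / (-1 - (-3)) = -11/2
h[-1,0] = (8 - (-4)) / (0 - (-1)) = 12
h[0,4] = (4 - 8) / (4 - 0) = -1
h[4,6] = (3 - 4) / (6 - 4) = -1/2
h[-3,-1,0] = (12 - (-11/2)) / (0 - (-3)) = 35/6
h[-1,0,4] = (-1 - 12) / (4 - (-1)) = -13/5
h[0,4,6] = (-1/2 - (-1)) / (6 - 0) = 1/12
h[-3,-1,0,4] = (-13/5 - 35/6) / (4 - (-3)) = -253/210
h[-1,0,4,6] = (1/12 - (-13/5)) / (6 - (-1)) = 23/60
h[-3,-1,0,4,6] = (23/60 - (-253/210)) / (6 - (-3)) = 667/3780
h(11/2) = 7 + (-11/2)·(17/2) + (35/6)·(17/2)·(13/2) + (-253/210)·(17/2)·(13/2)·(11/2) + (667/3780)·(17/2)·(13/2)·(11/2)·(3/2) = -62999/20160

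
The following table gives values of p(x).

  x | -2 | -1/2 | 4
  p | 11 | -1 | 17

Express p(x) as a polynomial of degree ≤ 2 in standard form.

p(x) = 2x^2 - 3x - 3

Newton's divided differences:
p[-2,-1/2] = (-1 - 11) / (-1/2 - (-2)) = -8
p[-1/2,4] = (17 - (-1)) / (4 - (-1/2)) = 4
p[-2,-1/2,4] = (4 - (-8)) / (4 - (-2)) = 2
p(x) = 11 + (-8)·(x + 2) + 2·(x + 2)(x + 1/2)
Expanding: p(x) = 2x^2 - 3x - 3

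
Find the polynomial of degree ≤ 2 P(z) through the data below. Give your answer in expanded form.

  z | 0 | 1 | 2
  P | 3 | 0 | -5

Build the Lagrange basis polynomials:
L_0(z) = (z - 1)(z - 2) / [2] = (1/2)z^2 - (3/2)z + 1
L_1(z) = z(z - 2) / [-1] = -z^2 + 2z
L_2(z) = z(z - 1) / [2] = (1/2)z^2 - (1/2)z
P(z) = 3·L_0 + 0·L_1 + (-5)·L_2
  3·L_0(z) = (3/2)z^2 - (9/2)z + 3
  0·L_1(z) = 0
  (-5)·L_2(z) = -(5/2)z^2 + (5/2)z
Adding term by term: -z^2 - 2z + 3

P(z) = -z^2 - 2z + 3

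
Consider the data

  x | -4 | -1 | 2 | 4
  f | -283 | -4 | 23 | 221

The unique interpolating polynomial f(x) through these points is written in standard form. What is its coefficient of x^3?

4

L_0(x) = (x + 1)(x - 2)(x - 4) / [-144] = -(1/144)x^3 + (5/144)x^2 - (1/72)x - 1/18
L_1(x) = (x + 4)(x - 2)(x - 4) / [45] = (1/45)x^3 - (2/45)x^2 - (16/45)x + 32/45
L_2(x) = (x + 4)(x + 1)(x - 4) / [-36] = -(1/36)x^3 - (1/36)x^2 + (4/9)x + 4/9
L_3(x) = (x + 4)(x + 1)(x - 2) / [80] = (1/80)x^3 + (3/80)x^2 - (3/40)x - 1/10
f(x) = (-283)·L_0 + (-4)·L_1 + 23·L_2 + 221·L_3
Only the coefficient of x^3 is needed; take it from each L_i and combine:
(-283)·(-1/144) + (-4)·(1/45) + 23·(-1/36) + 221·(1/80) = 4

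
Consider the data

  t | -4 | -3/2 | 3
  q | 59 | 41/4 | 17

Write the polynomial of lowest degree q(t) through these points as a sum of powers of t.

q(t) = 3t^2 - 3t - 1

L_0(t) = (t + 3/2)(t - 3) / [35/2] = (2/35)t^2 - (3/35)t - 9/35
L_1(t) = (t + 4)(t - 3) / [-45/4] = -(4/45)t^2 - (4/45)t + 16/15
L_2(t) = (t + 4)(t + 3/2) / [63/2] = (2/63)t^2 + (11/63)t + 4/21
q(t) = 59·L_0 + (41/4)·L_1 + 17·L_2
  59·L_0(t) = (118/35)t^2 - (177/35)t - 531/35
  (41/4)·L_1(t) = -(41/45)t^2 - (41/45)t + 164/15
  17·L_2(t) = (34/63)t^2 + (187/63)t + 68/21
Adding term by term: 3t^2 - 3t - 1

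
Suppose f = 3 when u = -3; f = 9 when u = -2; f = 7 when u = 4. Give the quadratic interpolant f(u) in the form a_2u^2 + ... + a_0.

Build the Lagrange basis polynomials:
L_0(u) = (u + 2)(u - 4) / [7] = (1/7)u^2 - (2/7)u - 8/7
L_1(u) = (u + 3)(u - 4) / [-6] = -(1/6)u^2 + (1/6)u + 2
L_2(u) = (u + 3)(u + 2) / [42] = (1/42)u^2 + (5/42)u + 1/7
f(u) = 3·L_0 + 9·L_1 + 7·L_2
  3·L_0(u) = (3/7)u^2 - (6/7)u - 24/7
  9·L_1(u) = -(3/2)u^2 + (3/2)u + 18
  7·L_2(u) = (1/6)u^2 + (5/6)u + 1
Adding term by term: -(19/21)u^2 + (31/21)u + 109/7

f(u) = -(19/21)u^2 + (31/21)u + 109/7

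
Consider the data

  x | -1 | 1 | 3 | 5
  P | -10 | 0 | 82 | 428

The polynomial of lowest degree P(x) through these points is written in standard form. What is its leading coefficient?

4

The leading coefficient equals the top divided difference P[-1,1,3,5].
P[-1,1] = (0 - (-10)) / (1 - (-1)) = 5
P[1,3] = (82 - 0) / (3 - 1) = 41
P[3,5] = (428 - 82) / (5 - 3) = 173
P[-1,1,3] = (41 - 5) / (3 - (-1)) = 9
P[1,3,5] = (173 - 41) / (5 - 1) = 33
P[-1,1,3,5] = (33 - 9) / (5 - (-1)) = 4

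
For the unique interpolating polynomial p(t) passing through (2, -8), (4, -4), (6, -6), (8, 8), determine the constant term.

-40

Build the Lagrange basis polynomials:
L_0(t) = (t - 4)(t - 6)(t - 8) / [-48] = -(1/48)t^3 + (3/8)t^2 - (13/6)t + 4
L_1(t) = (t - 2)(t - 6)(t - 8) / [16] = (1/16)t^3 - t^2 + (19/4)t - 6
L_2(t) = (t - 2)(t - 4)(t - 8) / [-16] = -(1/16)t^3 + (7/8)t^2 - (7/2)t + 4
L_3(t) = (t - 2)(t - 4)(t - 6) / [48] = (1/48)t^3 - (1/4)t^2 + (11/12)t - 1
p(t) = (-8)·L_0 + (-4)·L_1 + (-6)·L_2 + 8·L_3
Only the constant term is needed; take it from each L_i and combine:
(-8)·(4) + (-4)·(-6) + (-6)·(4) + 8·(-1) = -40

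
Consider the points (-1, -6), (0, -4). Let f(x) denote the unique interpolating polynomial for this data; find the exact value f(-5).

Evaluate each Lagrange basis at x = -5:
L_0(-5) = (-5)/[(-1)] = 5
L_1(-5) = (-4)/[(1)] = -4
Sum: (-6)·(5) + (-4)·(-4) = -14

-14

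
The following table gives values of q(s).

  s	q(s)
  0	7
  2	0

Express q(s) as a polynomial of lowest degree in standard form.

L_0(s) = (s - 2) / [-2] = -(1/2)s + 1
L_1(s) = s / [2] = (1/2)s
q(s) = 7·L_0 + 0·L_1
  7·L_0(s) = -(7/2)s + 7
  0·L_1(s) = 0
Adding term by term: -(7/2)s + 7

q(s) = -(7/2)s + 7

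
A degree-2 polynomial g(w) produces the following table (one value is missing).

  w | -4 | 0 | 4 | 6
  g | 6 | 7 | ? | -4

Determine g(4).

The 3 known values determine g uniquely (degree ≤ 2).
Evaluate each Lagrange basis at w = 4:
L_0(4) = (4)·(-2)/[(-4)·(-10)] = -1/5
L_1(4) = (8)·(-2)/[(4)·(-6)] = 2/3
L_2(4) = (8)·(4)/[(10)·(6)] = 8/15
Sum: 6·(-1/5) + 7·(2/3) + (-4)·(8/15) = 4/3

4/3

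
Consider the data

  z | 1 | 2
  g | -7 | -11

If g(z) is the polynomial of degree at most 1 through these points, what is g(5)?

L_0(5) = (3)/[(-1)] = -3
L_1(5) = (4)/[(1)] = 4
Sum: (-7)·(-3) + (-11)·(4) = -23

-23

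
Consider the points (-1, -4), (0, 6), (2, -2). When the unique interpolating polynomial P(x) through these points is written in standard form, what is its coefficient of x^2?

-14/3

The leading coefficient equals the top divided difference P[-1,0,2].
P[-1,0] = (6 - (-4)) / (0 - (-1)) = 10
P[0,2] = (-2 - 6) / (2 - 0) = -4
P[-1,0,2] = (-4 - 10) / (2 - (-1)) = -14/3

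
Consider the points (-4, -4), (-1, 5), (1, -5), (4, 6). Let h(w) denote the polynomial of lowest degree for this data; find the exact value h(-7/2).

59/32

L_0(-7/2) = (-5/2)·(-9/2)·(-15/2)/[(-3)·(-5)·(-8)] = 45/64
L_1(-7/2) = (1/2)·(-9/2)·(-15/2)/[(3)·(-2)·(-5)] = 9/16
L_2(-7/2) = (1/2)·(-5/2)·(-15/2)/[(5)·(2)·(-3)] = -5/16
L_3(-7/2) = (1/2)·(-5/2)·(-9/2)/[(8)·(5)·(3)] = 3/64
Sum: (-4)·(45/64) + 5·(9/16) + (-5)·(-5/16) + 6·(3/64) = 59/32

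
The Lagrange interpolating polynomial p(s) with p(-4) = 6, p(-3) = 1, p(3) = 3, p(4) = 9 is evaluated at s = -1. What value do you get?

L_0(-1) = (2)·(-4)·(-5)/[(-1)·(-7)·(-8)] = -5/7
L_1(-1) = (3)·(-4)·(-5)/[(1)·(-6)·(-7)] = 10/7
L_2(-1) = (3)·(2)·(-5)/[(7)·(6)·(-1)] = 5/7
L_3(-1) = (3)·(2)·(-4)/[(8)·(7)·(1)] = -3/7
Sum: 6·(-5/7) + 1·(10/7) + 3·(5/7) + 9·(-3/7) = -32/7

-32/7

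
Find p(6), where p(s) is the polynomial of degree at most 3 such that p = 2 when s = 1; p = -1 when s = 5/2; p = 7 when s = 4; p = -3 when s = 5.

L_0(6) = (7/2)·(2)·(1)/[(-3/2)·(-3)·(-4)] = -7/18
L_1(6) = (5)·(2)·(1)/[(3/2)·(-3/2)·(-5/2)] = 16/9
L_2(6) = (5)·(7/2)·(1)/[(3)·(3/2)·(-1)] = -35/9
L_3(6) = (5)·(7/2)·(2)/[(4)·(5/2)·(1)] = 7/2
Sum: 2·(-7/18) + (-1)·(16/9) + 7·(-35/9) + (-3)·(7/2) = -725/18

-725/18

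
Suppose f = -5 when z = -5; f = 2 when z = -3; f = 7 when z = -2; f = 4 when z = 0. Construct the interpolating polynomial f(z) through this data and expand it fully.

f(z) = -(8/15)z^3 - (29/6)z^2 - (271/30)z + 4

Build the Lagrange basis polynomials:
L_0(z) = (z + 3)(z + 2)z / [-30] = -(1/30)z^3 - (1/6)z^2 - (1/5)z
L_1(z) = (z + 5)(z + 2)z / [6] = (1/6)z^3 + (7/6)z^2 + (5/3)z
L_2(z) = (z + 5)(z + 3)z / [-6] = -(1/6)z^3 - (4/3)z^2 - (5/2)z
L_3(z) = (z + 5)(z + 3)(z + 2) / [30] = (1/30)z^3 + (1/3)z^2 + (31/30)z + 1
f(z) = (-5)·L_0 + 2·L_1 + 7·L_2 + 4·L_3
  (-5)·L_0(z) = (1/6)z^3 + (5/6)z^2 + z
  2·L_1(z) = (1/3)z^3 + (7/3)z^2 + (10/3)z
  7·L_2(z) = -(7/6)z^3 - (28/3)z^2 - (35/2)z
  4·L_3(z) = (2/15)z^3 + (4/3)z^2 + (62/15)z + 4
Adding term by term: -(8/15)z^3 - (29/6)z^2 - (271/30)z + 4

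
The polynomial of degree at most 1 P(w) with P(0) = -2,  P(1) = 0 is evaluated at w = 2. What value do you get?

2

L_0(2) = (1)/[(-1)] = -1
L_1(2) = (2)/[(1)] = 2
Sum: (-2)·(-1) + 0 = 2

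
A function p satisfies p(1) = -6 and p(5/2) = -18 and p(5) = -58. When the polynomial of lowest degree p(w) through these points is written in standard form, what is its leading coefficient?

The leading coefficient equals the top divided difference p[1,5/2,5].
p[1,5/2] = (-18 - (-6)) / (5/2 - 1) = -8
p[5/2,5] = (-58 - (-18)) / (5 - 5/2) = -16
p[1,5/2,5] = (-16 - (-8)) / (5 - 1) = -2

-2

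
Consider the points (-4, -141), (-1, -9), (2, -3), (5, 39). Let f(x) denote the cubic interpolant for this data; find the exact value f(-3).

Evaluate each Lagrange basis at x = -3:
L_0(-3) = (-2)·(-5)·(-8)/[(-3)·(-6)·(-9)] = 40/81
L_1(-3) = (1)·(-5)·(-8)/[(3)·(-3)·(-6)] = 20/27
L_2(-3) = (1)·(-2)·(-8)/[(6)·(3)·(-3)] = -8/27
L_3(-3) = (1)·(-2)·(-5)/[(9)·(6)·(3)] = 5/81
Sum: (-141)·(40/81) + (-9)·(20/27) + (-3)·(-8/27) + 39·(5/81) = -73

-73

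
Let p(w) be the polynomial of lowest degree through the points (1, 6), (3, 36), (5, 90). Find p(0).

L_0(0) = (-3)·(-5)/[(-2)·(-4)] = 15/8
L_1(0) = (-1)·(-5)/[(2)·(-2)] = -5/4
L_2(0) = (-1)·(-3)/[(4)·(2)] = 3/8
Sum: 6·(15/8) + 36·(-5/4) + 90·(3/8) = 0

0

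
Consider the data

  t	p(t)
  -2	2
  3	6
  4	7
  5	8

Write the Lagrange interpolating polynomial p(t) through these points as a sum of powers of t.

Build the Lagrange basis polynomials:
L_0(t) = (t - 3)(t - 4)(t - 5) / [-210] = -(1/210)t^3 + (2/35)t^2 - (47/210)t + 2/7
L_1(t) = (t + 2)(t - 4)(t - 5) / [10] = (1/10)t^3 - (7/10)t^2 + (1/5)t + 4
L_2(t) = (t + 2)(t - 3)(t - 5) / [-6] = -(1/6)t^3 + t^2 + (1/6)t - 5
L_3(t) = (t + 2)(t - 3)(t - 4) / [14] = (1/14)t^3 - (5/14)t^2 - (1/7)t + 12/7
p(t) = 2·L_0 + 6·L_1 + 7·L_2 + 8·L_3
  2·L_0(t) = -(1/105)t^3 + (4/35)t^2 - (47/105)t + 4/7
  6·L_1(t) = (3/5)t^3 - (21/5)t^2 + (6/5)t + 24
  7·L_2(t) = -(7/6)t^3 + 7t^2 + (7/6)t - 35
  8·L_3(t) = (4/7)t^3 - (20/7)t^2 - (8/7)t + 96/7
Adding term by term: -(1/210)t^3 + (2/35)t^2 + (163/210)t + 23/7

p(t) = -(1/210)t^3 + (2/35)t^2 + (163/210)t + 23/7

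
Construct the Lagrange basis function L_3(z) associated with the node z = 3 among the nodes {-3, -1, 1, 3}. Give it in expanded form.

L_3(z) = (1/48)z^3 + (1/16)z^2 - (1/48)z - 1/16

L_3(z) = (z + 3)(z + 1)(z - 1) / [(6)·(4)·(2)]
       = (z^3 + 3z^2 - z - 3) / (48)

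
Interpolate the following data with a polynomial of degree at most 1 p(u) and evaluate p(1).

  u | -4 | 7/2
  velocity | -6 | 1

L_0(1) = (-5/2)/[(-15/2)] = 1/3
L_1(1) = (5)/[(15/2)] = 2/3
Sum: (-6)·(1/3) + 1·(2/3) = -4/3

-4/3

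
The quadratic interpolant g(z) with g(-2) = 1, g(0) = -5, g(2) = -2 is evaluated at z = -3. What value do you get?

59/8

Evaluate each Lagrange basis at z = -3:
L_0(-3) = (-3)·(-5)/[(-2)·(-4)] = 15/8
L_1(-3) = (-1)·(-5)/[(2)·(-2)] = -5/4
L_2(-3) = (-1)·(-3)/[(4)·(2)] = 3/8
Sum: 1·(15/8) + (-5)·(-5/4) + (-2)·(3/8) = 59/8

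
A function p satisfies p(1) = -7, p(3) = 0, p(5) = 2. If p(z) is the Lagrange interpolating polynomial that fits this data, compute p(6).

9/8

L_0(6) = (3)·(1)/[(-2)·(-4)] = 3/8
L_1(6) = (5)·(1)/[(2)·(-2)] = -5/4
L_2(6) = (5)·(3)/[(4)·(2)] = 15/8
Sum: (-7)·(3/8) + 0 + 2·(15/8) = 9/8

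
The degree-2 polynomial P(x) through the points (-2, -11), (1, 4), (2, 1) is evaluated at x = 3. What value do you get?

-6

L_0(3) = (2)·(1)/[(-3)·(-4)] = 1/6
L_1(3) = (5)·(1)/[(3)·(-1)] = -5/3
L_2(3) = (5)·(2)/[(4)·(1)] = 5/2
Sum: (-11)·(1/6) + 4·(-5/3) + 1·(5/2) = -6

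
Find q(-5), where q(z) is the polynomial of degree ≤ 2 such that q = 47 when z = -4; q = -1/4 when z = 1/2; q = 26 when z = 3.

74

Evaluate each Lagrange basis at z = -5:
L_0(-5) = (-11/2)·(-8)/[(-9/2)·(-7)] = 88/63
L_1(-5) = (-1)·(-8)/[(9/2)·(-5/2)] = -32/45
L_2(-5) = (-1)·(-11/2)/[(7)·(5/2)] = 11/35
Sum: 47·(88/63) + (-1/4)·(-32/45) + 26·(11/35) = 74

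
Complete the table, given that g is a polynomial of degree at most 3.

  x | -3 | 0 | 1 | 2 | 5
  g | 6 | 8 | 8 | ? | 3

The 4 known values determine g uniquely (degree ≤ 3).
Evaluate each Lagrange basis at x = 2:
L_0(2) = (2)·(1)·(-3)/[(-3)·(-4)·(-8)] = 1/16
L_1(2) = (5)·(1)·(-3)/[(3)·(-1)·(-5)] = -1
L_2(2) = (5)·(2)·(-3)/[(4)·(1)·(-4)] = 15/8
L_3(2) = (5)·(2)·(1)/[(8)·(5)·(4)] = 1/16
Sum: 6·(1/16) + 8·(-1) + 8·(15/8) + 3·(1/16) = 121/16

121/16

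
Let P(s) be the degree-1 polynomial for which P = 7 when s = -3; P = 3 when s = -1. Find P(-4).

Evaluate each Lagrange basis at s = -4:
L_0(-4) = (-3)/[(-2)] = 3/2
L_1(-4) = (-1)/[(2)] = -1/2
Sum: 7·(3/2) + 3·(-1/2) = 9

9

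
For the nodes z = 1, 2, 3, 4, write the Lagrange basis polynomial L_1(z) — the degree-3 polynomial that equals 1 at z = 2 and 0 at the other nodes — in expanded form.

L_1(z) = (z - 1)(z - 3)(z - 4) / [(1)·(-1)·(-2)]
       = (z^3 - 8z^2 + 19z - 12) / (2)

L_1(z) = (1/2)z^3 - 4z^2 + (19/2)z - 6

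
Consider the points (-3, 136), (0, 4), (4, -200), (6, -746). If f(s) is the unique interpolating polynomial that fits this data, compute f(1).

4

L_0(1) = (1)·(-3)·(-5)/[(-3)·(-7)·(-9)] = -5/63
L_1(1) = (4)·(-3)·(-5)/[(3)·(-4)·(-6)] = 5/6
L_2(1) = (4)·(1)·(-5)/[(7)·(4)·(-2)] = 5/14
L_3(1) = (4)·(1)·(-3)/[(9)·(6)·(2)] = -1/9
Sum: 136·(-5/63) + 4·(5/6) + (-200)·(5/14) + (-746)·(-1/9) = 4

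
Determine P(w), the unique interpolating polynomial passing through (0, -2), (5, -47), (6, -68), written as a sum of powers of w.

Newton's divided differences:
P[0,5] = (-47 - (-2)) / (5 - 0) = -9
P[5,6] = (-68 - (-47)) / (6 - 5) = -21
P[0,5,6] = (-21 - (-9)) / (6 - 0) = -2
P(w) = -2 + (-9)·w + (-2)·w(w - 5)
Expanding: P(w) = -2w^2 + w - 2

P(w) = -2w^2 + w - 2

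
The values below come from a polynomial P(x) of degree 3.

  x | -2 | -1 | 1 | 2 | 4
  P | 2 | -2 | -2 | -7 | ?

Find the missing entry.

-99/2

The 4 known values determine P uniquely (degree ≤ 3).
Evaluate each Lagrange basis at x = 4:
L_0(4) = (5)·(3)·(2)/[(-1)·(-3)·(-4)] = -5/2
L_1(4) = (6)·(3)·(2)/[(1)·(-2)·(-3)] = 6
L_2(4) = (6)·(5)·(2)/[(3)·(2)·(-1)] = -10
L_3(4) = (6)·(5)·(3)/[(4)·(3)·(1)] = 15/2
Sum: 2·(-5/2) + (-2)·(6) + (-2)·(-10) + (-7)·(15/2) = -99/2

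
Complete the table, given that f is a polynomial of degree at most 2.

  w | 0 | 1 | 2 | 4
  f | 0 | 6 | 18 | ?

The 3 known values determine f uniquely (degree ≤ 2).
L_0(4) = (3)·(2)/[(-1)·(-2)] = 3
L_1(4) = (4)·(2)/[(1)·(-1)] = -8
L_2(4) = (4)·(3)/[(2)·(1)] = 6
Sum: 0 + 6·(-8) + 18·(6) = 60

60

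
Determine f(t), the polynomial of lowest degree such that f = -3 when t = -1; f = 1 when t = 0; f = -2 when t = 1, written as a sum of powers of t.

f(t) = -(7/2)t^2 + (1/2)t + 1

Newton's divided differences:
f[-1,0] = (1 - (-3)) / (0 - (-1)) = 4
f[0,1] = (-2 - 1) / (1 - 0) = -3
f[-1,0,1] = (-3 - 4) / (1 - (-1)) = -7/2
f(t) = -3 + 4·(t + 1) + (-7/2)·(t + 1)t
Expanding: f(t) = -(7/2)t^2 + (1/2)t + 1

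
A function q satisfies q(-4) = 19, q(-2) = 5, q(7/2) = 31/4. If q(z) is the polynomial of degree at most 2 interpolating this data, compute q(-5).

Evaluate each Lagrange basis at z = -5:
L_0(-5) = (-3)·(-17/2)/[(-2)·(-15/2)] = 17/10
L_1(-5) = (-1)·(-17/2)/[(2)·(-11/2)] = -17/22
L_2(-5) = (-1)·(-3)/[(15/2)·(11/2)] = 4/55
Sum: 19·(17/10) + 5·(-17/22) + 31/4·(4/55) = 29

29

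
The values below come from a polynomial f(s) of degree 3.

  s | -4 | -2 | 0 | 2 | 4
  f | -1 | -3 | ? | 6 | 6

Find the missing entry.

The 4 known values determine f uniquely (degree ≤ 3).
L_0(0) = (2)·(-2)·(-4)/[(-2)·(-6)·(-8)] = -1/6
L_1(0) = (4)·(-2)·(-4)/[(2)·(-4)·(-6)] = 2/3
L_2(0) = (4)·(2)·(-4)/[(6)·(4)·(-2)] = 2/3
L_3(0) = (4)·(2)·(-2)/[(8)·(6)·(2)] = -1/6
Sum: (-1)·(-1/6) + (-3)·(2/3) + 6·(2/3) + 6·(-1/6) = 7/6

7/6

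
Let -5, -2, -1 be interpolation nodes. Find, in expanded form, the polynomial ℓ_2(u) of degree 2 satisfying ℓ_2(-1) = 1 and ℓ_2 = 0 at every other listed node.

ℓ_2(u) = (1/4)u^2 + (7/4)u + 5/2

ℓ_2(u) = (u + 5)(u + 2) / [(4)·(1)]
       = (u^2 + 7u + 10) / (4)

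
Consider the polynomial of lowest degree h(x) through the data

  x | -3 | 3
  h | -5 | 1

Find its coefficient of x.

1

Build the Lagrange basis polynomials:
L_0(x) = (x - 3) / [-6] = -(1/6)x + 1/2
L_1(x) = (x + 3) / [6] = (1/6)x + 1/2
h(x) = (-5)·L_0 + 1·L_1
Only the coefficient of x is needed; take it from each L_i and combine:
(-5)·(-1/6) + 1·(1/6) = 1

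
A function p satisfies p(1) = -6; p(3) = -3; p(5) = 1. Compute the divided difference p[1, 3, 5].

1/8

p[1,3] = (-3 - (-6)) / (3 - 1) = 3/2
p[3,5] = (1 - (-3)) / (5 - 3) = 2
p[1,3,5] = (2 - 3/2) / (5 - 1) = 1/8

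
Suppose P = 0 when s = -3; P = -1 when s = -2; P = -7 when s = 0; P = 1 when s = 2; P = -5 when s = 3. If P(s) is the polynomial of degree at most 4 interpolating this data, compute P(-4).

-81/5

Using Newton's divided-difference form:
P[-3,-2] = (-1 - 0) / (-2 - (-3)) = -1
P[-2,0] = (-7 - (-1)) / (0 - (-2)) = -3
P[0,2] = (1 - (-7)) / (2 - 0) = 4
P[2,3] = (-5 - 1) / (3 - 2) = -6
P[-3,-2,0] = (-3 - (-1)) / (0 - (-3)) = -2/3
P[-2,0,2] = (4 - (-3)) / (2 - (-2)) = 7/4
P[0,2,3] = (-6 - 4) / (3 - 0) = -10/3
P[-3,-2,0,2] = (7/4 - (-2/3)) / (2 - (-3)) = 29/60
P[-2,0,2,3] = (-10/3 - 7/4) / (3 - (-2)) = -61/60
P[-3,-2,0,2,3] = (-61/60 - 29/60) / (3 - (-3)) = -1/4
P(-4) = 0 + (-1)·(-1) + (-2/3)·(-1)·(-2) + (29/60)·(-1)·(-2)·(-4) + (-1/4)·(-1)·(-2)·(-4)·(-6) = -81/5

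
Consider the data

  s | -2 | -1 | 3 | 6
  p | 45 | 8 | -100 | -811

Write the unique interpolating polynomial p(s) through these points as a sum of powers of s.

Newton's divided differences:
p[-2,-1] = (8 - 45) / (-1 - (-2)) = -37
p[-1,3] = (-100 - 8) / (3 - (-1)) = -27
p[3,6] = (-811 - (-100)) / (6 - 3) = -237
p[-2,-1,3] = (-27 - (-37)) / (3 - (-2)) = 2
p[-1,3,6] = (-237 - (-27)) / (6 - (-1)) = -30
p[-2,-1,3,6] = (-30 - 2) / (6 - (-2)) = -4
p(s) = 45 + (-37)·(s + 2) + 2·(s + 2)(s + 1) + (-4)·(s + 2)(s + 1)(s - 3)
Expanding: p(s) = -4s^3 + 2s^2 - 3s - 1

p(s) = -4s^3 + 2s^2 - 3s - 1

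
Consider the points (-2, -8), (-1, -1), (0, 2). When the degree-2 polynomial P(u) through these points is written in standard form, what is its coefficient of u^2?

Build the Lagrange basis polynomials:
L_0(u) = (u + 1)u / [2] = (1/2)u^2 + (1/2)u
L_1(u) = (u + 2)u / [-1] = -u^2 - 2u
L_2(u) = (u + 2)(u + 1) / [2] = (1/2)u^2 + (3/2)u + 1
P(u) = (-8)·L_0 + (-1)·L_1 + 2·L_2
Only the coefficient of u^2 is needed; take it from each L_i and combine:
(-8)·(1/2) + (-1)·(-1) + 2·(1/2) = -2

-2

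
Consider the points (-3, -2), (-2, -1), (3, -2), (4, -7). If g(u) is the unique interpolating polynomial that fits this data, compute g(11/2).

-1115/56

Using Newton's divided-difference form:
g[-3,-2] = (-1 - (-2)) / (-2 - (-3)) = 1
g[-2,3] = (-2 - (-1)) / (3 - (-2)) = -1/5
g[3,4] = (-7 - (-2)) / (4 - 3) = -5
g[-3,-2,3] = (-1/5 - 1) / (3 - (-3)) = -1/5
g[-2,3,4] = (-5 - (-1/5)) / (4 - (-2)) = -4/5
g[-3,-2,3,4] = (-4/5 - (-1/5)) / (4 - (-3)) = -3/35
g(11/2) = -2 + 1·(17/2) + (-1/5)·(17/2)·(15/2) + (-3/35)·(17/2)·(15/2)·(5/2) = -1115/56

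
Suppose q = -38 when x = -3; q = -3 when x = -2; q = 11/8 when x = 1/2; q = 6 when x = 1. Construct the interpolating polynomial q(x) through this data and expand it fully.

q(x) = 3x^3 + 4x^2 - 2x + 1

Newton's divided differences:
q[-3,-2] = (-3 - (-38)) / (-2 - (-3)) = 35
q[-2,1/2] = (11/8 - (-3)) / (1/2 - (-2)) = 7/4
q[1/2,1] = (6 - 11/8) / (1 - 1/2) = 37/4
q[-3,-2,1/2] = (7/4 - 35) / (1/2 - (-3)) = -19/2
q[-2,1/2,1] = (37/4 - 7/4) / (1 - (-2)) = 5/2
q[-3,-2,1/2,1] = (5/2 - (-19/2)) / (1 - (-3)) = 3
q(x) = -38 + 35·(x + 3) + (-19/2)·(x + 3)(x + 2) + 3·(x + 3)(x + 2)(x - 1/2)
Expanding: q(x) = 3x^3 + 4x^2 - 2x + 1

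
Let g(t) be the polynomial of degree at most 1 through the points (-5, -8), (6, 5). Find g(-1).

L_0(-1) = (-7)/[(-11)] = 7/11
L_1(-1) = (4)/[(11)] = 4/11
Sum: (-8)·(7/11) + 5·(4/11) = -36/11

-36/11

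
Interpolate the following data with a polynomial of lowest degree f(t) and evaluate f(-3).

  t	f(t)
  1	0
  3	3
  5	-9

Evaluate each Lagrange basis at t = -3:
L_0(-3) = (-6)·(-8)/[(-2)·(-4)] = 6
L_1(-3) = (-4)·(-8)/[(2)·(-2)] = -8
L_2(-3) = (-4)·(-6)/[(4)·(2)] = 3
Sum: 0 + 3·(-8) + (-9)·(3) = -51

-51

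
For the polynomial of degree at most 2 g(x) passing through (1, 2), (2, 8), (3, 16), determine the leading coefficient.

1

The leading coefficient equals the top divided difference g[1,2,3].
g[1,2] = (8 - 2) / (2 - 1) = 6
g[2,3] = (16 - 8) / (3 - 2) = 8
g[1,2,3] = (8 - 6) / (3 - 1) = 1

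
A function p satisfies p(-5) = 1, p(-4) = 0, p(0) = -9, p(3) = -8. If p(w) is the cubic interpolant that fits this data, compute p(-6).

Evaluate each Lagrange basis at w = -6:
L_0(-6) = (-2)·(-6)·(-9)/[(-1)·(-5)·(-8)] = 27/10
L_1(-6) = (-1)·(-6)·(-9)/[(1)·(-4)·(-7)] = -27/14
L_2(-6) = (-1)·(-2)·(-9)/[(5)·(4)·(-3)] = 3/10
L_3(-6) = (-1)·(-2)·(-6)/[(8)·(7)·(3)] = -1/14
Sum: 1·(27/10) + 0 + (-9)·(3/10) + (-8)·(-1/14) = 4/7

4/7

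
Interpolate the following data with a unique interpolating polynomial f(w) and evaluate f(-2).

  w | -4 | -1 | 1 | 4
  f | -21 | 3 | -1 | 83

L_0(-2) = (-1)·(-3)·(-6)/[(-3)·(-5)·(-8)] = 3/20
L_1(-2) = (2)·(-3)·(-6)/[(3)·(-2)·(-5)] = 6/5
L_2(-2) = (2)·(-1)·(-6)/[(5)·(2)·(-3)] = -2/5
L_3(-2) = (2)·(-1)·(-3)/[(8)·(5)·(3)] = 1/20
Sum: (-21)·(3/20) + 3·(6/5) + (-1)·(-2/5) + 83·(1/20) = 5

5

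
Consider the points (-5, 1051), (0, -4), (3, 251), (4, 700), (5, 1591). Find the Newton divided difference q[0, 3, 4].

q[0,3] = (251 - (-4)) / (3 - 0) = 85
q[3,4] = (700 - 251) / (4 - 3) = 449
q[0,3,4] = (449 - 85) / (4 - 0) = 91

91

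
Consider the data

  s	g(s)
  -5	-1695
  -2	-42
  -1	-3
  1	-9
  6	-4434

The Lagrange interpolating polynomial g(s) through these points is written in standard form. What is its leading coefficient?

Build the Lagrange basis polynomials:
L_0(s) = (s + 2)(s + 1)(s - 1)(s - 6) / [792] = (1/792)s^4 - (1/198)s^3 - (13/792)s^2 + (1/198)s + 1/66
L_1(s) = (s + 5)(s + 1)(s - 1)(s - 6) / [-72] = -(1/72)s^4 + (1/72)s^3 + (31/72)s^2 - (1/72)s - 5/12
L_2(s) = (s + 5)(s + 2)(s - 1)(s - 6) / [56] = (1/56)s^4 - (33/56)s^2 - (1/2)s + 15/14
L_3(s) = (s + 5)(s + 2)(s + 1)(s - 6) / [-180] = -(1/180)s^4 - (1/90)s^3 + (31/180)s^2 + (23/45)s + 1/3
L_4(s) = (s + 5)(s + 2)(s + 1)(s - 1) / [3080] = (1/3080)s^4 + (1/440)s^3 + (9/3080)s^2 - (1/440)s - 1/308
g(s) = (-1695)·L_0 + (-42)·L_1 + (-3)·L_2 + (-9)·L_3 + (-4434)·L_4
Only the coefficient of s^4 is needed; take it from each L_i and combine:
(-1695)·(1/792) + (-42)·(-1/72) + (-3)·(1/56) + (-9)·(-1/180) + (-4434)·(1/3080) = -3

-3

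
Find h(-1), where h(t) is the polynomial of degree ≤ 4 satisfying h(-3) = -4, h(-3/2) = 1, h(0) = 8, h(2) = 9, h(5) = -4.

L_0(-1) = (1/2)·(-1)·(-3)·(-6)/[(-3/2)·(-3)·(-5)·(-8)] = -1/20
L_1(-1) = (2)·(-1)·(-3)·(-6)/[(3/2)·(-3/2)·(-7/2)·(-13/2)] = 64/91
L_2(-1) = (2)·(1/2)·(-3)·(-6)/[(3)·(3/2)·(-2)·(-5)] = 2/5
L_3(-1) = (2)·(1/2)·(-1)·(-6)/[(5)·(7/2)·(2)·(-3)] = -2/35
L_4(-1) = (2)·(1/2)·(-1)·(-3)/[(8)·(13/2)·(5)·(3)] = 1/260
Sum: (-4)·(-1/20) + 1·(64/91) + 8·(2/5) + 9·(-2/35) + (-4)·(1/260) = 1626/455

1626/455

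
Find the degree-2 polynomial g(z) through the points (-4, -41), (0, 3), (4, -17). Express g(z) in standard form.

L_0(z) = z(z - 4) / [32] = (1/32)z^2 - (1/8)z
L_1(z) = (z + 4)(z - 4) / [-16] = -(1/16)z^2 + 1
L_2(z) = (z + 4)z / [32] = (1/32)z^2 + (1/8)z
g(z) = (-41)·L_0 + 3·L_1 + (-17)·L_2
  (-41)·L_0(z) = -(41/32)z^2 + (41/8)z
  3·L_1(z) = -(3/16)z^2 + 3
  (-17)·L_2(z) = -(17/32)z^2 - (17/8)z
Adding term by term: -2z^2 + 3z + 3

g(z) = -2z^2 + 3z + 3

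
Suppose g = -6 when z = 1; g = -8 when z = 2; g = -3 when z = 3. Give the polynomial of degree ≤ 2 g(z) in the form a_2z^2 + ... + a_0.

Build the Lagrange basis polynomials:
L_0(z) = (z - 2)(z - 3) / [2] = (1/2)z^2 - (5/2)z + 3
L_1(z) = (z - 1)(z - 3) / [-1] = -z^2 + 4z - 3
L_2(z) = (z - 1)(z - 2) / [2] = (1/2)z^2 - (3/2)z + 1
g(z) = (-6)·L_0 + (-8)·L_1 + (-3)·L_2
  (-6)·L_0(z) = -3z^2 + 15z - 18
  (-8)·L_1(z) = 8z^2 - 32z + 24
  (-3)·L_2(z) = -(3/2)z^2 + (9/2)z - 3
Adding term by term: (7/2)z^2 - (25/2)z + 3

g(z) = (7/2)z^2 - (25/2)z + 3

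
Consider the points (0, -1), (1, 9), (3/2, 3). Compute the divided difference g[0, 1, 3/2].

g[0,1] = (9 - (-1)) / (1 - 0) = 10
g[1,3/2] = (3 - 9) / (3/2 - 1) = -12
g[0,1,3/2] = (-12 - 10) / (3/2 - 0) = -44/3

-44/3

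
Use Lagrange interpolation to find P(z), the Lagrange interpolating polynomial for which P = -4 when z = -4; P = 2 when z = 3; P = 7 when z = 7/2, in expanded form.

P(z) = (128/105)z^2 + (218/105)z - 76/5

L_0(z) = (z - 3)(z - 7/2) / [105/2] = (2/105)z^2 - (13/105)z + 1/5
L_1(z) = (z + 4)(z - 7/2) / [-7/2] = -(2/7)z^2 - (1/7)z + 4
L_2(z) = (z + 4)(z - 3) / [15/4] = (4/15)z^2 + (4/15)z - 16/5
P(z) = (-4)·L_0 + 2·L_1 + 7·L_2
  (-4)·L_0(z) = -(8/105)z^2 + (52/105)z - 4/5
  2·L_1(z) = -(4/7)z^2 - (2/7)z + 8
  7·L_2(z) = (28/15)z^2 + (28/15)z - 112/5
Adding term by term: (128/105)z^2 + (218/105)z - 76/5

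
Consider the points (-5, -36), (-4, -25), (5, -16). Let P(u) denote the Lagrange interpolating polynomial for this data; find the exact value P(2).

-1

L_0(2) = (6)·(-3)/[(-1)·(-10)] = -9/5
L_1(2) = (7)·(-3)/[(1)·(-9)] = 7/3
L_2(2) = (7)·(6)/[(10)·(9)] = 7/15
Sum: (-36)·(-9/5) + (-25)·(7/3) + (-16)·(7/15) = -1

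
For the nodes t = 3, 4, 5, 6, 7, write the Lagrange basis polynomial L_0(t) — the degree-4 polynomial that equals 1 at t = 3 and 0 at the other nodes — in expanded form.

L_0(t) = (1/24)t^4 - (11/12)t^3 + (179/24)t^2 - (319/12)t + 35

L_0(t) = (t - 4)(t - 5)(t - 6)(t - 7) / [(-1)·(-2)·(-3)·(-4)]
       = (t^4 - 22t^3 + 179t^2 - 638t + 840) / (24)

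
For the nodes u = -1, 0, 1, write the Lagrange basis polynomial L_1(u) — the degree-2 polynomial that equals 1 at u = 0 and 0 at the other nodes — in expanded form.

L_1(u) = -u^2 + 1

L_1(u) = (u + 1)(u - 1) / [(1)·(-1)]
       = (u^2 - 1) / (-1)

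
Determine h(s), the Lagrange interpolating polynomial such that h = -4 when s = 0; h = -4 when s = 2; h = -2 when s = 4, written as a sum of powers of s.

L_0(s) = (s - 2)(s - 4) / [8] = (1/8)s^2 - (3/4)s + 1
L_1(s) = s(s - 4) / [-4] = -(1/4)s^2 + s
L_2(s) = s(s - 2) / [8] = (1/8)s^2 - (1/4)s
h(s) = (-4)·L_0 + (-4)·L_1 + (-2)·L_2
  (-4)·L_0(s) = -(1/2)s^2 + 3s - 4
  (-4)·L_1(s) = s^2 - 4s
  (-2)·L_2(s) = -(1/4)s^2 + (1/2)s
Adding term by term: (1/4)s^2 - (1/2)s - 4

h(s) = (1/4)s^2 - (1/2)s - 4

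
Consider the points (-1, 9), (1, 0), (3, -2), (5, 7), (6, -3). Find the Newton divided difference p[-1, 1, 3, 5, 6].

-53/280

p[-1,1] = (0 - 9) / (1 - (-1)) = -9/2
p[1,3] = (-2 - 0) / (3 - 1) = -1
p[3,5] = (7 - (-2)) / (5 - 3) = 9/2
p[5,6] = (-3 - 7) / (6 - 5) = -10
p[-1,1,3] = (-1 - (-9/2)) / (3 - (-1)) = 7/8
p[1,3,5] = (9/2 - (-1)) / (5 - 1) = 11/8
p[3,5,6] = (-10 - 9/2) / (6 - 3) = -29/6
p[-1,1,3,5] = (11/8 - 7/8) / (5 - (-1)) = 1/12
p[1,3,5,6] = (-29/6 - 11/8) / (6 - 1) = -149/120
p[-1,1,3,5,6] = (-149/120 - 1/12) / (6 - (-1)) = -53/280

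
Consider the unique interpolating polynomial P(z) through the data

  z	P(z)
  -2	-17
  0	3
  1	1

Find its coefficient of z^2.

The leading coefficient equals the top divided difference P[-2,0,1].
P[-2,0] = (3 - (-17)) / (0 - (-2)) = 10
P[0,1] = (1 - 3) / (1 - 0) = -2
P[-2,0,1] = (-2 - 10) / (1 - (-2)) = -4

-4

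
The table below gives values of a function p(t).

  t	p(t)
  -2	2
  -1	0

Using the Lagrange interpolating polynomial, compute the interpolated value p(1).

L_0(1) = (2)/[(-1)] = -2
L_1(1) = (3)/[(1)] = 3
Sum: 2·(-2) + 0 = -4

-4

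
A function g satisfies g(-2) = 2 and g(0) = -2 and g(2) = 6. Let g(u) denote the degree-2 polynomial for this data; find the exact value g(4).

26

Using Newton's divided-difference form:
g[-2,0] = (-2 - 2) / (0 - (-2)) = -2
g[0,2] = (6 - (-2)) / (2 - 0) = 4
g[-2,0,2] = (4 - (-2)) / (2 - (-2)) = 3/2
g(4) = 2 + (-2)·(6) + (3/2)·(6)·(4) = 26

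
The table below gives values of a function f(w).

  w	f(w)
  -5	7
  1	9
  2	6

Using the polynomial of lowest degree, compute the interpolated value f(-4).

68/7

L_0(-4) = (-5)·(-6)/[(-6)·(-7)] = 5/7
L_1(-4) = (1)·(-6)/[(6)·(-1)] = 1
L_2(-4) = (1)·(-5)/[(7)·(1)] = -5/7
Sum: 7·(5/7) + 9·(1) + 6·(-5/7) = 68/7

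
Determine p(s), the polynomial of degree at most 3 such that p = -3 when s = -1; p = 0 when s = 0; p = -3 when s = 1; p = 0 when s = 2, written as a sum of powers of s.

L_0(s) = s(s - 1)(s - 2) / [-6] = -(1/6)s^3 + (1/2)s^2 - (1/3)s
L_1(s) = (s + 1)(s - 1)(s - 2) / [2] = (1/2)s^3 - s^2 - (1/2)s + 1
L_2(s) = (s + 1)s(s - 2) / [-2] = -(1/2)s^3 + (1/2)s^2 + s
L_3(s) = (s + 1)s(s - 1) / [6] = (1/6)s^3 - (1/6)s
p(s) = (-3)·L_0 + 0·L_1 + (-3)·L_2 + 0·L_3
  (-3)·L_0(s) = (1/2)s^3 - (3/2)s^2 + s
  0·L_1(s) = 0
  (-3)·L_2(s) = (3/2)s^3 - (3/2)s^2 - 3s
  0·L_3(s) = 0
Adding term by term: 2s^3 - 3s^2 - 2s

p(s) = 2s^3 - 3s^2 - 2s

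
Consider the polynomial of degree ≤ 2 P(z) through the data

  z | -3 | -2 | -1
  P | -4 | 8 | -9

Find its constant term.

Build the Lagrange basis polynomials:
L_0(z) = (z + 2)(z + 1) / [2] = (1/2)z^2 + (3/2)z + 1
L_1(z) = (z + 3)(z + 1) / [-1] = -z^2 - 4z - 3
L_2(z) = (z + 3)(z + 2) / [2] = (1/2)z^2 + (5/2)z + 3
P(z) = (-4)·L_0 + 8·L_1 + (-9)·L_2
Only the constant term is needed; take it from each L_i and combine:
(-4)·(1) + 8·(-3) + (-9)·(3) = -55

-55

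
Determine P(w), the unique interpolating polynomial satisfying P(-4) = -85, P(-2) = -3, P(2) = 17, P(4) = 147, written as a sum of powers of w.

P(w) = 2w^3 + 2w^2 - 3w - 1

Build the Lagrange basis polynomials:
L_0(w) = (w + 2)(w - 2)(w - 4) / [-96] = -(1/96)w^3 + (1/24)w^2 + (1/24)w - 1/6
L_1(w) = (w + 4)(w - 2)(w - 4) / [48] = (1/48)w^3 - (1/24)w^2 - (1/3)w + 2/3
L_2(w) = (w + 4)(w + 2)(w - 4) / [-48] = -(1/48)w^3 - (1/24)w^2 + (1/3)w + 2/3
L_3(w) = (w + 4)(w + 2)(w - 2) / [96] = (1/96)w^3 + (1/24)w^2 - (1/24)w - 1/6
P(w) = (-85)·L_0 + (-3)·L_1 + 17·L_2 + 147·L_3
  (-85)·L_0(w) = (85/96)w^3 - (85/24)w^2 - (85/24)w + 85/6
  (-3)·L_1(w) = -(1/16)w^3 + (1/8)w^2 + w - 2
  17·L_2(w) = -(17/48)w^3 - (17/24)w^2 + (17/3)w + 34/3
  147·L_3(w) = (49/32)w^3 + (49/8)w^2 - (49/8)w - 49/2
Adding term by term: 2w^3 + 2w^2 - 3w - 1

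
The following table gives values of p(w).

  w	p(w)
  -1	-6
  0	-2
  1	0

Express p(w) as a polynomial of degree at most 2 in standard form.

p(w) = -w^2 + 3w - 2

L_0(w) = w(w - 1) / [2] = (1/2)w^2 - (1/2)w
L_1(w) = (w + 1)(w - 1) / [-1] = -w^2 + 1
L_2(w) = (w + 1)w / [2] = (1/2)w^2 + (1/2)w
p(w) = (-6)·L_0 + (-2)·L_1 + 0·L_2
  (-6)·L_0(w) = -3w^2 + 3w
  (-2)·L_1(w) = 2w^2 - 2
  0·L_2(w) = 0
Adding term by term: -w^2 + 3w - 2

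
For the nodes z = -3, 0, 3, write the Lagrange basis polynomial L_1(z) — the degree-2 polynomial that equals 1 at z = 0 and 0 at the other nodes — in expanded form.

L_1(z) = -(1/9)z^2 + 1

L_1(z) = (z + 3)(z - 3) / [(3)·(-3)]
       = (z^2 - 9) / (-9)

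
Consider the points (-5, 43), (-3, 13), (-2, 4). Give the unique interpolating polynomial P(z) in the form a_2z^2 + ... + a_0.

P(z) = 2z^2 + z - 2

Build the Lagrange basis polynomials:
L_0(z) = (z + 3)(z + 2) / [6] = (1/6)z^2 + (5/6)z + 1
L_1(z) = (z + 5)(z + 2) / [-2] = -(1/2)z^2 - (7/2)z - 5
L_2(z) = (z + 5)(z + 3) / [3] = (1/3)z^2 + (8/3)z + 5
P(z) = 43·L_0 + 13·L_1 + 4·L_2
  43·L_0(z) = (43/6)z^2 + (215/6)z + 43
  13·L_1(z) = -(13/2)z^2 - (91/2)z - 65
  4·L_2(z) = (4/3)z^2 + (32/3)z + 20
Adding term by term: 2z^2 + z - 2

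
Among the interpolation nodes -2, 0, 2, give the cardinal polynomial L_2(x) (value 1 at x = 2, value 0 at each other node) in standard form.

L_2(x) = (x + 2)x / [(4)·(2)]
       = (x^2 + 2x) / (8)

L_2(x) = (1/8)x^2 + (1/4)x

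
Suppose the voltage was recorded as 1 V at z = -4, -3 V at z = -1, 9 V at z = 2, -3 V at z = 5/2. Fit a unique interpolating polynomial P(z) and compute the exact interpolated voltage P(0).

Using Newton's divided-difference form:
P[-4,-1] = (-3 - 1) / (-1 - (-4)) = -4/3
P[-1,2] = (9 - (-3)) / (2 - (-1)) = 4
P[2,5/2] = (-3 - 9) / (5/2 - 2) = -24
P[-4,-1,2] = (4 - (-4/3)) / (2 - (-4)) = 8/9
P[-1,2,5/2] = (-24 - 4) / (5/2 - (-1)) = -8
P[-4,-1,2,5/2] = (-8 - 8/9) / (5/2 - (-4)) = -160/117
P(0) = 1 + (-4/3)·(4) + (8/9)·(4)·(1) + (-160/117)·(4)·(1)·(-2) = 1189/117

1189/117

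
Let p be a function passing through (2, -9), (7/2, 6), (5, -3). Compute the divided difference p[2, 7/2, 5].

-16/3

p[2,7/2] = (6 - (-9)) / (7/2 - 2) = 10
p[7/2,5] = (-3 - 6) / (5 - 7/2) = -6
p[2,7/2,5] = (-6 - 10) / (5 - 2) = -16/3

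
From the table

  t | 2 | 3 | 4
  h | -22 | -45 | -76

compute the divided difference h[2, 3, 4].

h[2,3] = (-45 - (-22)) / (3 - 2) = -23
h[3,4] = (-76 - (-45)) / (4 - 3) = -31
h[2,3,4] = (-31 - (-23)) / (4 - 2) = -4

-4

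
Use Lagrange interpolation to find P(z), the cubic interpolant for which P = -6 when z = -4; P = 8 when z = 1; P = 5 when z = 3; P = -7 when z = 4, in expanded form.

L_0(z) = (z - 1)(z - 3)(z - 4) / [-280] = -(1/280)z^3 + (1/35)z^2 - (19/280)z + 3/70
L_1(z) = (z + 4)(z - 3)(z - 4) / [30] = (1/30)z^3 - (1/10)z^2 - (8/15)z + 8/5
L_2(z) = (z + 4)(z - 1)(z - 4) / [-14] = -(1/14)z^3 + (1/14)z^2 + (8/7)z - 8/7
L_3(z) = (z + 4)(z - 1)(z - 3) / [24] = (1/24)z^3 - (13/24)z + 1/2
P(z) = (-6)·L_0 + 8·L_1 + 5·L_2 + (-7)·L_3
  (-6)·L_0(z) = (3/140)z^3 - (6/35)z^2 + (57/140)z - 9/35
  8·L_1(z) = (4/15)z^3 - (4/5)z^2 - (64/15)z + 64/5
  5·L_2(z) = -(5/14)z^3 + (5/14)z^2 + (40/7)z - 40/7
  (-7)·L_3(z) = -(7/24)z^3 + (91/24)z - 7/2
Adding term by term: -(101/280)z^3 - (43/70)z^2 + (1581/280)z + 233/70

P(z) = -(101/280)z^3 - (43/70)z^2 + (1581/280)z + 233/70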